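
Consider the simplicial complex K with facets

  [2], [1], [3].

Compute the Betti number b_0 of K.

Fix the vertex order 1 < 2 < 3 and write every simplex with vertices in increasing order. Then dim K = 0 and the simplices of K are:

  0-simplices (3): [1], [2], [3]

so the chain groups are C_0 ≅ Z^3.

From H_k ≅ ker(∂_k) / im(∂_{k+1}) we obtain:

  H_0: rank C_0 − rank ∂_1 = 3 − 0 = 3, and there is no ∂_1, so H_0 ≅ Z^3.

(K is a triangulation of a set of 3 points.)

Hence the Betti numbers are b_0 = 3.

b_0 = 3.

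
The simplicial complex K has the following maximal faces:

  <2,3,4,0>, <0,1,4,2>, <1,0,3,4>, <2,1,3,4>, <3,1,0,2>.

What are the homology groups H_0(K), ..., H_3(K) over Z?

We work with the vertex ordering 0 < 1 < 2 < 3 < 4. The simplices of K, each written with vertices in increasing order, are:

  0-simplices (5): [0], [1], [2], [3], [4]
  1-simplices (10): [0,1], [0,2], [0,3], [0,4], [1,2], [1,3], [1,4], [2,3], [2,4], [3,4]
  2-simplices (10): [0,1,2], [0,1,3], [0,1,4], [0,2,3], [0,2,4], [0,3,4], [1,2,3], [1,2,4], [1,3,4], [2,3,4]
  3-simplices (5): [0,1,2,3], [0,1,2,4], [0,1,3,4], [0,2,3,4], [1,2,3,4]

Hence C_0 ≅ Z^5, C_1 ≅ Z^10, C_2 ≅ Z^10, C_3 ≅ Z^5.

∂_1: C_1 → C_0 sends each edge [p,q] (with p < q) to q − p. For instance
  ∂[0,2] = [2] − [0].
The 5×10 boundary matrix has rank 4 and Smith normal form diag(1,1,1,1).

Boundary ∂_2: C_2 → C_1 sends each 2-simplex [p,q,r] to [q,r] − [p,r] + [p,q]. For instance
  ∂[2,3,4] = [3,4] − [2,4] + [2,3],
  ∂[1,2,4] = [2,4] − [1,4] + [1,2].
The 10×10 boundary matrix has rank 6 and Smith normal form diag(1,1,1,1,1,1).

Boundary ∂_3: C_3 → C_2 sends each 3-simplex σ to the alternating sum Σ_i (−1)^i (σ with its i-th vertex removed). For instance
  ∂[0,1,3,4] = [1,3,4] − [0,3,4] + [0,1,4] − [0,1,3],
  ∂[1,2,3,4] = [2,3,4] − [1,3,4] + [1,2,4] − [1,2,3].
As a 10×5 matrix over Z this has rank 4, with invariant factors (1,1,1,1).

From H_k ≅ ker(∂_k) / im(∂_{k+1}) we obtain:

  H_0: rank C_0 − rank ∂_1 = 5 − 4 = 1, and the invariant factors of ∂_1 are all 1, so H_0 ≅ Z.
  H_1: rank ker ∂_1 − rank ∂_2 = (10 − 4) − 6 = 0, and the invariant factors of ∂_2 are all 1, so H_1 ≅ 0.
  H_2: rank ker ∂_2 − rank ∂_3 = (10 − 6) − 4 = 0, and the invariant factors of ∂_3 are all 1, so H_2 ≅ 0.
  H_3: rank ker ∂_3 − rank ∂_4 = (5 − 4) − 0 = 1, and there is no ∂_4, so H_3 ≅ Z.

As a check, the Euler characteristic is 5 − 10 + 10 − 5 = 0, which agrees with 1 − 0 + 0 − 1 = 0.

H_0 = Z,  H_1 = 0,  H_2 = 0,  H_3 = Z.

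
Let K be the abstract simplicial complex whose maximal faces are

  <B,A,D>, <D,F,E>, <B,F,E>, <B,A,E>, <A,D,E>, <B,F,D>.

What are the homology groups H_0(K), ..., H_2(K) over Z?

H_0 ≅ Z,  H_1 = 0,  H_2 ≅ Z.

K has 5 vertices, 9 edges, 6 triangles.
rank ∂_0 = 0, rank ∂_1 = 4 ⇒ b_0 = 5 − 0 − 4 = 1; all invariant factors of ∂_1 are 1 so no torsion. So H_0 ≅ Z.
rank ∂_1 = 4, rank ∂_2 = 5 ⇒ b_1 = 9 − 4 − 5 = 0; all invariant factors of ∂_2 are 1 so no torsion. So H_1 ≅ 0.
rank ∂_2 = 5, rank ∂_3 = 0 ⇒ b_2 = 6 − 5 − 0 = 1. So H_2 ≅ Z.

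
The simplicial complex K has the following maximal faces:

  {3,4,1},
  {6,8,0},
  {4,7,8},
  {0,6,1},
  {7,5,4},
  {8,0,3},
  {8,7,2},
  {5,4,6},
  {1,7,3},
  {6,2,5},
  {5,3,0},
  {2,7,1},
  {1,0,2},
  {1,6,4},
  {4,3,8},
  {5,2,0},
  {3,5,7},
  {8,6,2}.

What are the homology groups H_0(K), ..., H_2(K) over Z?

H_0 ≅ Z,  H_1 ≅ Z × Z/2,  H_2 = 0.

We work with the vertex ordering 0 < 1 < 2 < 3 < 4 < 5 < 6 < 7 < 8. The simplices of K, each written with vertices in increasing order, are:

  0-simplices (9): [0], [1], [2], [3], [4], [5], [6], [7], [8]
  1-simplices (27): (27 of them)
  2-simplices (18): [0,1,2], [0,1,6], [0,2,5], [0,3,5], [0,3,8], [0,6,8], [1,2,7], [1,3,4], [1,3,7], [1,4,6], [2,5,6], [2,6,8], [2,7,8], [3,4,8], [3,5,7], [4,5,6], [4,5,7], [4,7,8]

so the chain groups are C_0 ≅ Z^9, C_1 ≅ Z^27, C_2 ≅ Z^18.

Boundary ∂_1: C_1 → C_0 maps an edge to its endpoints' difference, ∂[p,q] = q − p. For instance
  ∂[7,8] = [8] − [7].
The resulting 9×27 matrix has rank 8, and its Smith normal form has invariant factors (1,1,1,1,1,1,1,1).

The boundary map ∂_2: C_2 → C_1 sends each 2-simplex [p,q,r] to [q,r] − [p,r] + [p,q]. For instance
  ∂[0,6,8] = [6,8] − [0,8] + [0,6],
  ∂[0,3,8] = [3,8] − [0,8] + [0,3].
The resulting 27×18 matrix has rank 18, and its Smith normal form has invariant factors (1,1,1,1,1,1,1,1,1,1,1,1,1,1,1,1,1,2).

Computing H_k = (kernel of ∂_k) / (image of ∂_{k+1}):

  H_0: rank C_0 − rank ∂_1 = 9 − 8 = 1, and the invariant factors of ∂_1 are all 1, so H_0 = Z.
  H_1: rank ker ∂_1 − rank ∂_2 = (27 − 8) − 18 = 1, and ∂_2 has invariant factor 2 > 1, so H_1 = Z × Z/2.
  H_2: rank ker ∂_2 − rank ∂_3 = (18 − 18) − 0 = 0, and there is no ∂_3, so H_2 = 0.

As a check, the Euler characteristic is 9 − 27 + 18 = 0, which agrees with 1 − 1 + 0 = 0.
(K is a triangulation of the Klein bottle.)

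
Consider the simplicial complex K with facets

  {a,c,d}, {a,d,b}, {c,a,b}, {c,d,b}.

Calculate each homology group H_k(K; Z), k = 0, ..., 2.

H_0 ≅ Z,  H_1 = 0,  H_2 ≅ Z.

We work with the vertex ordering a < b < c < d. The simplices of K, each written with vertices in increasing order, are:

  0-simplices (4): a, b, c, d
  1-simplices (6): ab, ac, ad, bc, bd, cd
  2-simplices (4): abc, abd, acd, bcd

Hence C_0 ≅ Z^4, C_1 ≅ Z^6, C_2 ≅ Z^4.

The boundary map ∂_1: C_1 → C_0 is given by ∂[p,q] = [q] − [p].
As a 4×6 matrix over Z this has rank 3, with invariant factors (1,1,1).

The boundary map ∂_2: C_2 → C_1 sends each 2-simplex [p,q,r] to [q,r] − [p,r] + [p,q]. For instance
  ∂abc = bc − ac + ab,
  ∂bcd = cd − bd + bc.
This gives a 6×4 integer matrix of rank 3; reducing to Smith normal form yields diagonal entries (1,1,1).

Now H_k = ker ∂_k / im ∂_{k+1}, so:

  H_0: rank C_0 − rank ∂_1 = 4 − 3 = 1, and the invariant factors of ∂_1 are all 1, so H_0 ≅ Z.
  H_1: rank ker ∂_1 − rank ∂_2 = (6 − 3) − 3 = 0, and the invariant factors of ∂_2 are all 1, so H_1 ≅ 0.
  H_2: rank ker ∂_2 − rank ∂_3 = (4 − 3) − 0 = 1, and there is no ∂_3, so H_2 ≅ Z.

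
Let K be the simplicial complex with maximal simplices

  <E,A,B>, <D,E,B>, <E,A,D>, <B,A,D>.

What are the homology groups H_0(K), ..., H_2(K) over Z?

Order the vertices as A < B < D < E. Listing each simplex with vertices in this order, K has dimension 2 with simplices:

  0-simplices (4): A, B, D, E
  1-simplices (6): AB, AD, AE, BD, BE, DE
  2-simplices (4): ABD, ABE, ADE, BDE

so the chain groups are C_0 ≅ Z^4, C_1 ≅ Z^6, C_2 ≅ Z^4.

The boundary map ∂_1: C_1 → C_0 is given by ∂[p,q] = [q] − [p].
As a 4×6 matrix over Z this has rank 3, with invariant factors (1,1,1).

∂_2: C_2 → C_1 maps a triangle to the signed sum of its edges. For instance
  ∂ABE = BE − AE + AB,
  ∂ABD = BD − AD + AB.
The 6×4 boundary matrix has rank 3 and Smith normal form diag(1,1,1).

Reading off H_k = ker ∂_k / im ∂_{k+1}:

  H_0: rank C_0 − rank ∂_1 = 4 − 3 = 1, and the invariant factors of ∂_1 are all 1, so H_0 ≅ Z.
  H_1: rank ker ∂_1 − rank ∂_2 = (6 − 3) − 3 = 0, and the invariant factors of ∂_2 are all 1, so H_1 ≅ 0.
  H_2: rank ker ∂_2 − rank ∂_3 = (4 − 3) − 0 = 1, and there is no ∂_3, so H_2 ≅ Z.

As a check, the Euler characteristic is 4 − 6 + 4 = 2, which agrees with 1 − 0 + 1 = 2.

H_0 = Z,  H_1 = 0,  H_2 = Z.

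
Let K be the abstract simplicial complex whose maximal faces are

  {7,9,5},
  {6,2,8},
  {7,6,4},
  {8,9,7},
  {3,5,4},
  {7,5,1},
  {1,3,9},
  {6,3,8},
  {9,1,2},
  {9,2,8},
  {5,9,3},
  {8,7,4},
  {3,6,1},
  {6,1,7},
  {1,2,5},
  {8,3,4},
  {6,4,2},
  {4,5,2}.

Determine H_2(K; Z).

We work with the vertex ordering 1 < 2 < 3 < 4 < 5 < 6 < 7 < 8 < 9. The simplices of K, each written with vertices in increasing order, are:

  0-simplices (9): [1], [2], [3], [4], [5], [6], [7], [8], [9]
  1-simplices (27): (27 of them)
  2-simplices (18): [1,2,5], [1,2,9], [1,3,6], [1,3,9], [1,5,7], [1,6,7], [2,4,5], [2,4,6], [2,6,8], [2,8,9], [3,4,5], [3,4,8], [3,5,9], [3,6,8], [4,6,7], [4,7,8], [5,7,9], [7,8,9]

so the chain groups are C_0 ≅ Z^9, C_1 ≅ Z^27, C_2 ≅ Z^18.

∂_1: C_1 → C_0 sends each edge [p,q] (with p < q) to q − p.
This gives a 9×27 integer matrix of rank 8; reducing to Smith normal form yields diagonal entries (1,1,1,1,1,1,1,1).

Boundary ∂_2: C_2 → C_1 sends each 2-simplex [p,q,r] to [q,r] − [p,r] + [p,q]. For instance
  ∂[5,7,9] = [7,9] − [5,9] + [5,7],
  ∂[2,4,6] = [4,6] − [2,6] + [2,4].
The resulting 27×18 matrix has rank 18, and its Smith normal form has invariant factors (1,1,1,1,1,1,1,1,1,1,1,1,1,1,1,1,1,2).

Reading off H_k = ker ∂_k / im ∂_{k+1}:

  H_2: rank ker ∂_2 − rank ∂_3 = (18 − 18) − 0 = 0, and there is no ∂_3, so H_2 = 0.

H_2 ≅ 0.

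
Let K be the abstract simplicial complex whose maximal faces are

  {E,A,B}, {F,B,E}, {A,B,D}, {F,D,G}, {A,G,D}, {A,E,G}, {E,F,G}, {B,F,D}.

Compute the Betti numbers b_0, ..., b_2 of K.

We work with the vertex ordering A < B < D < E < F < G. The simplices of K, each written with vertices in increasing order, are:

  0-simplices (6): A, B, D, E, F, G
  1-simplices (12): AB, AD, AE, AG, BD, BE, BF, DF, DG, EF, EG, FG
  2-simplices (8): ABD, ABE, ADG, AEG, BDF, BEF, DFG, EFG

giving chain groups C_0 ≅ Z^6, C_1 ≅ Z^12, C_2 ≅ Z^8.

∂_1: C_1 → C_0 is given by ∂[p,q] = [q] − [p]. For instance
  ∂FG = G − F.
This gives a 6×12 integer matrix of rank 5; reducing to Smith normal form yields diagonal entries (1,1,1,1,1).

The boundary map ∂_2: C_2 → C_1 sends each 2-simplex [p,q,r] to [q,r] − [p,r] + [p,q]. For instance
  ∂AEG = EG − AG + AE,
  ∂ADG = DG − AG + AD.
The resulting 12×8 matrix has rank 7, and its Smith normal form has invariant factors (1,1,1,1,1,1,1).

Computing H_k = (kernel of ∂_k) / (image of ∂_{k+1}):

  H_0: rank C_0 − rank ∂_1 = 6 − 5 = 1, and the invariant factors of ∂_1 are all 1, so H_0 ≅ Z.
  H_1: rank ker ∂_1 − rank ∂_2 = (12 − 5) − 7 = 0, and the invariant factors of ∂_2 are all 1, so H_1 ≅ 0.
  H_2: rank ker ∂_2 − rank ∂_3 = (8 − 7) − 0 = 1, and there is no ∂_3, so H_2 ≅ Z.

Hence the Betti numbers are b_0 = 1, b_1 = 0, b_2 = 1.

b_0 = 1, b_1 = 0, b_2 = 1.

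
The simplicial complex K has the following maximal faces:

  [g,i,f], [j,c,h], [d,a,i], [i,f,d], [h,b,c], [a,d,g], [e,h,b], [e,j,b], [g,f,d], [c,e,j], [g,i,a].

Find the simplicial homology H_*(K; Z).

We work with the vertex ordering a < b < c < d < e < f < g < h < i < j. The simplices of K, each written with vertices in increasing order, are:

  0-simplices (10): a, b, c, d, e, f, g, h, i, j
  1-simplices (19): ad, ag, ai, bc, be, bh, bj, ce, ch, cj, df, dg, di, eh, ej, fg, fi, gi, hj
  2-simplices (11): adg, adi, agi, bch, beh, bej, cej, chj, dfg, dfi, fgi

Hence C_0 ≅ Z^10, C_1 ≅ Z^19, C_2 ≅ Z^11.

Boundary ∂_1: C_1 → C_0 maps an edge to its endpoints' difference, ∂[p,q] = q − p. For instance
  ∂ej = j − e.
This gives a 10×19 integer matrix of rank 8; reducing to Smith normal form yields diagonal entries (1,1,1,1,1,1,1,1).

∂_2: C_2 → C_1 acts by ∂[p,q,r] = [q,r] − [p,r] + [p,q]. For instance
  ∂bej = ej − bj + be,
  ∂fgi = gi − fi + fg.
This gives a 19×11 integer matrix of rank 10; reducing to Smith normal form yields diagonal entries (1,1,1,1,1,1,1,1,1,1).

Computing H_k = (kernel of ∂_k) / (image of ∂_{k+1}):

  H_0: rank C_0 − rank ∂_1 = 10 − 8 = 2, and the invariant factors of ∂_1 are all 1, so H_0 = Z^2.
  H_1: rank ker ∂_1 − rank ∂_2 = (19 − 8) − 10 = 1, and the invariant factors of ∂_2 are all 1, so H_1 = Z.
  H_2: rank ker ∂_2 − rank ∂_3 = (11 − 10) − 0 = 1, and there is no ∂_3, so H_2 = Z.

As a check, the Euler characteristic is 10 − 19 + 11 = 2, which agrees with 2 − 1 + 1 = 2.

H_0 = Z^2,  H_1 = Z,  H_2 = Z.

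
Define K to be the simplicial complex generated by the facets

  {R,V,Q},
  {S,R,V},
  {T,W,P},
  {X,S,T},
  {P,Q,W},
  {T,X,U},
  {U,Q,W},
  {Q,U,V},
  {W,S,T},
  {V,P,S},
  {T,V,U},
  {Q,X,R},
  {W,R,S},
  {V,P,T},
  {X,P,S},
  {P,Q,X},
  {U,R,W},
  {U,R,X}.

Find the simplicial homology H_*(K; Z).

K has 9 vertices, 27 edges, 18 triangles.
rank ∂_0 = 0, rank ∂_1 = 8 ⇒ b_0 = 9 − 0 − 8 = 1; all invariant factors of ∂_1 are 1 so no torsion. So H_0 ≅ Z.
rank ∂_1 = 8, rank ∂_2 = 18 ⇒ b_1 = 27 − 8 − 18 = 1; ∂_2 has invariant factor(s) [2] giving torsion. So H_1 ≅ Z ⊕ Z_2.
rank ∂_2 = 18, rank ∂_3 = 0 ⇒ b_2 = 18 − 18 − 0 = 0. So H_2 ≅ 0.

H_0 = Z,  H_1 = Z ⊕ Z_2,  H_2 = 0.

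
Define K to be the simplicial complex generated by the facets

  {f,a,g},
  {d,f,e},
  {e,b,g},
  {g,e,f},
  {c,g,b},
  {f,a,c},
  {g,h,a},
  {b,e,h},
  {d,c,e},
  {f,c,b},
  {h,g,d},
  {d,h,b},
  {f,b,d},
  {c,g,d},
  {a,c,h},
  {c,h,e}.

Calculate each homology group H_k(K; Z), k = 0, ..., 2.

H_0 ≅ Z,  H_1 ≅ Z^2,  H_2 ≅ Z.

K has 8 vertices, 24 edges, 16 triangles.
rank ∂_0 = 0, rank ∂_1 = 7 ⇒ b_0 = 8 − 0 − 7 = 1; all invariant factors of ∂_1 are 1 so no torsion. So H_0 = Z.
rank ∂_1 = 7, rank ∂_2 = 15 ⇒ b_1 = 24 − 7 − 15 = 2; all invariant factors of ∂_2 are 1 so no torsion. So H_1 = Z^2.
rank ∂_2 = 15, rank ∂_3 = 0 ⇒ b_2 = 16 − 15 − 0 = 1. So H_2 = Z.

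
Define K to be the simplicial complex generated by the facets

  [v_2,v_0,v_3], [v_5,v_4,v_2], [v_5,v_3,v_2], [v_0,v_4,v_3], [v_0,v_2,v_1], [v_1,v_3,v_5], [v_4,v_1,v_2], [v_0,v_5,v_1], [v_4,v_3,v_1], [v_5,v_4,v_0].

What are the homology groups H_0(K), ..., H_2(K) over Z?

Order the vertices as v_0 < v_1 < v_2 < v_3 < v_4 < v_5. Listing each simplex with vertices in this order, K has dimension 2 with simplices:

  0-simplices (6): [v_0], [v_1], [v_2], [v_3], [v_4], [v_5]
  1-simplices (15): (15 of them)
  2-simplices (10): [v_0,v_1,v_2], [v_0,v_1,v_5], [v_0,v_2,v_3], [v_0,v_3,v_4], [v_0,v_4,v_5], [v_1,v_2,v_4], [v_1,v_3,v_4], [v_1,v_3,v_5], [v_2,v_3,v_5], [v_2,v_4,v_5]

Hence C_0 ≅ Z^6, C_1 ≅ Z^15, C_2 ≅ Z^10.

The boundary map ∂_1: C_1 → C_0 is given by ∂[p,q] = [q] − [p].
The resulting 6×15 matrix has rank 5, and its Smith normal form has invariant factors (1,1,1,1,1).

The boundary map ∂_2: C_2 → C_1 maps a triangle to the signed sum of its edges. For instance
  ∂[v_2,v_3,v_5] = [v_3,v_5] − [v_2,v_5] + [v_2,v_3],
  ∂[v_0,v_4,v_5] = [v_4,v_5] − [v_0,v_5] + [v_0,v_4].
The resulting 15×10 matrix has rank 10, and its Smith normal form has invariant factors (1,1,1,1,1,1,1,1,1,2).

From H_k ≅ ker(∂_k) / im(∂_{k+1}) we obtain:

  H_0: rank C_0 − rank ∂_1 = 6 − 5 = 1, and the invariant factors of ∂_1 are all 1, so H_0 = Z.
  H_1: rank ker ∂_1 − rank ∂_2 = (15 − 5) − 10 = 0, and ∂_2 has invariant factor 2 > 1, so H_1 = Z/2Z.
  H_2: rank ker ∂_2 − rank ∂_3 = (10 − 10) − 0 = 0, and there is no ∂_3, so H_2 = 0.

H_0 ≅ Z,  H_1 ≅ Z/2Z,  H_2 = 0.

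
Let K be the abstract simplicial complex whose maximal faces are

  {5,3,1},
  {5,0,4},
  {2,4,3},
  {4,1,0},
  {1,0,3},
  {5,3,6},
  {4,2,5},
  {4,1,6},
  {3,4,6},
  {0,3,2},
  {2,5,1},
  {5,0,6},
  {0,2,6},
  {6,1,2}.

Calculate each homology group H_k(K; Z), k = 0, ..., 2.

Order the vertices as 0 < 1 < 2 < 3 < 4 < 5 < 6. Listing each simplex with vertices in this order, K has dimension 2 with simplices:

  0-simplices (7): [0], [1], [2], [3], [4], [5], [6]
  1-simplices (21): [0,1], [0,2], [0,3], [0,4], [0,5], [0,6], [1,2], [1,3], [1,4], [1,5], [1,6], [2,3], [2,4], [2,5], [2,6], [3,4], [3,5], [3,6], [4,5], [4,6], [5,6]
  2-simplices (14): [0,1,3], [0,1,4], [0,2,3], [0,2,6], [0,4,5], [0,5,6], [1,2,5], [1,2,6], [1,3,5], [1,4,6], [2,3,4], [2,4,5], [3,4,6], [3,5,6]

Hence C_0 ≅ Z^7, C_1 ≅ Z^21, C_2 ≅ Z^14.

Boundary ∂_1: C_1 → C_0 is given by ∂[p,q] = [q] − [p]. For instance
  ∂[1,5] = [5] − [1].
This gives a 7×21 integer matrix of rank 6; reducing to Smith normal form yields diagonal entries (1,1,1,1,1,1).

∂_2: C_2 → C_1 sends each 2-simplex [p,q,r] to [q,r] − [p,r] + [p,q]. For instance
  ∂[0,5,6] = [5,6] − [0,6] + [0,5],
  ∂[0,4,5] = [4,5] − [0,5] + [0,4].
The 21×14 boundary matrix has rank 13 and Smith normal form diag(1,1,1,1,1,1,1,1,1,1,1,1,1).

Now H_k = ker ∂_k / im ∂_{k+1}, so:

  H_0: rank C_0 − rank ∂_1 = 7 − 6 = 1, and the invariant factors of ∂_1 are all 1, so H_0 ≅ Z.
  H_1: rank ker ∂_1 − rank ∂_2 = (21 − 6) − 13 = 2, and the invariant factors of ∂_2 are all 1, so H_1 ≅ Z^2.
  H_2: rank ker ∂_2 − rank ∂_3 = (14 − 13) − 0 = 1, and there is no ∂_3, so H_2 ≅ Z.

As a check, the Euler characteristic is 7 − 21 + 14 = 0, which agrees with 1 − 2 + 1 = 0.
(K is a triangulation of the torus T^2.)

H_0 = Z,  H_1 = Z^2,  H_2 = Z.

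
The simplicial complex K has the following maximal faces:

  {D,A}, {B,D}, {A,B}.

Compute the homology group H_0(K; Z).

H_0 ≅ Z.

Order the vertices as A < B < D. Listing each simplex with vertices in this order, K has dimension 1 with simplices:

  0-simplices (3): A, B, D
  1-simplices (3): AB, AD, BD

giving chain groups C_0 ≅ Z^3, C_1 ≅ Z^3.

The boundary map ∂_1: C_1 → C_0 sends each edge [p,q] (with p < q) to q − p. For instance
  ∂BD = D − B.
The resulting 3×3 matrix has rank 2, and its Smith normal form has invariant factors (1,1).

Computing H_k = (kernel of ∂_k) / (image of ∂_{k+1}):

  H_0: rank C_0 − rank ∂_1 = 3 − 2 = 1, and the invariant factors of ∂_1 are all 1, so H_0 = Z.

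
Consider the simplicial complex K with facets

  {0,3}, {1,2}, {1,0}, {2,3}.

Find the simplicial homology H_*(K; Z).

Take the total order 0 < 1 < 2 < 3 on the vertex set. Then K (dimension 1) consists of the simplices:

  0-simplices (4): [0], [1], [2], [3]
  1-simplices (4): [0,1], [0,3], [1,2], [2,3]

Hence C_0 ≅ Z^4, C_1 ≅ Z^4.

Boundary ∂_1: C_1 → C_0 is given by ∂[p,q] = [q] − [p]. For instance
  ∂[0,1] = [1] − [0].
This gives a 4×4 integer matrix of rank 3; reducing to Smith normal form yields diagonal entries (1,1,1).

Reading off H_k = ker ∂_k / im ∂_{k+1}:

  H_0: rank C_0 − rank ∂_1 = 4 − 3 = 1, and the invariant factors of ∂_1 are all 1, so H_0 = Z.
  H_1: rank ker ∂_1 − rank ∂_2 = (4 − 3) − 0 = 1, and there is no ∂_2, so H_1 = Z.

As a check, the Euler characteristic is 4 − 4 = 0, which agrees with 1 − 1 = 0.

H_0 = Z,  H_1 = Z.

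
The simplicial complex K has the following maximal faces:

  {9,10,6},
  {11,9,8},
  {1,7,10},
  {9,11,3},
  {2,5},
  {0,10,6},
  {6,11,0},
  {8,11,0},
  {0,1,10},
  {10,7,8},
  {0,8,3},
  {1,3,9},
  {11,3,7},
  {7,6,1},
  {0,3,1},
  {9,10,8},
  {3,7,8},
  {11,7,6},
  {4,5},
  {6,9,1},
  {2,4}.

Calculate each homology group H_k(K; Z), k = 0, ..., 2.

K has 12 vertices, 30 edges, 18 triangles.
rank ∂_0 = 0, rank ∂_1 = 10 ⇒ b_0 = 12 − 0 − 10 = 2; all invariant factors of ∂_1 are 1 so no torsion. So H_0 = Z^2.
rank ∂_1 = 10, rank ∂_2 = 18 ⇒ b_1 = 30 − 10 − 18 = 2; ∂_2 has invariant factor(s) [2] giving torsion. So H_1 = Z^2 × Z/2.
rank ∂_2 = 18, rank ∂_3 = 0 ⇒ b_2 = 18 − 18 − 0 = 0. So H_2 = 0.

H_0 = Z^2,  H_1 = Z^2 × Z/2,  H_2 = 0.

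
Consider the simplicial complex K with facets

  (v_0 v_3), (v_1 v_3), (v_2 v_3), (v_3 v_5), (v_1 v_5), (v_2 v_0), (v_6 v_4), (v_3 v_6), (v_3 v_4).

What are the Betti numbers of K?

We work with the vertex ordering v_0 < v_1 < v_2 < v_3 < v_4 < v_5 < v_6. The simplices of K, each written with vertices in increasing order, are:

  0-simplices (7): [v_0], [v_1], [v_2], [v_3], [v_4], [v_5], [v_6]
  1-simplices (9): [v_0,v_2], [v_0,v_3], [v_1,v_3], [v_1,v_5], [v_2,v_3], [v_3,v_4], [v_3,v_5], [v_3,v_6], [v_4,v_6]

so the chain groups are C_0 ≅ Z^7, C_1 ≅ Z^9.

The boundary map ∂_1: C_1 → C_0 is given by ∂[p,q] = [q] − [p].
This gives a 7×9 integer matrix of rank 6; reducing to Smith normal form yields diagonal entries (1,1,1,1,1,1).

Computing H_k = (kernel of ∂_k) / (image of ∂_{k+1}):

  H_0: rank C_0 − rank ∂_1 = 7 − 6 = 1, and the invariant factors of ∂_1 are all 1, so H_0 ≅ Z.
  H_1: rank ker ∂_1 − rank ∂_2 = (9 − 6) − 0 = 3, and there is no ∂_2, so H_1 ≅ Z^3.

As a check, the Euler characteristic is 7 − 9 = -2, which agrees with 1 − 3 = -2.

Hence the Betti numbers are b_0 = 1, b_1 = 3.

b_0 = 1, b_1 = 3.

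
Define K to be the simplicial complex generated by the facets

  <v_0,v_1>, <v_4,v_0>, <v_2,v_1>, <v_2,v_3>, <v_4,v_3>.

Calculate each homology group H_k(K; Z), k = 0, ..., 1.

H_0 ≅ Z,  H_1 ≅ Z.

Take the total order v_0 < v_1 < v_2 < v_3 < v_4 on the vertex set. Then K (dimension 1) consists of the simplices:

  0-simplices (5): [v_0], [v_1], [v_2], [v_3], [v_4]
  1-simplices (5): [v_0,v_1], [v_0,v_4], [v_1,v_2], [v_2,v_3], [v_3,v_4]

Hence C_0 ≅ Z^5, C_1 ≅ Z^5.

∂_1: C_1 → C_0 sends each edge [p,q] (with p < q) to q − p.
The 5×5 boundary matrix has rank 4 and Smith normal form diag(1,1,1,1).

From H_k ≅ ker(∂_k) / im(∂_{k+1}) we obtain:

  H_0: rank C_0 − rank ∂_1 = 5 − 4 = 1, and the invariant factors of ∂_1 are all 1, so H_0 ≅ Z.
  H_1: rank ker ∂_1 − rank ∂_2 = (5 − 4) − 0 = 1, and there is no ∂_2, so H_1 ≅ Z.

(K is a triangulation of the circle S^1.)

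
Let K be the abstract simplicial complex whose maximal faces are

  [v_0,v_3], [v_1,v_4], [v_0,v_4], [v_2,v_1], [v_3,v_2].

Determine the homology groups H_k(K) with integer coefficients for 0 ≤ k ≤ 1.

H_0 ≅ Z,  H_1 ≅ Z.

Fix the vertex order v_0 < v_1 < v_2 < v_3 < v_4 and write every simplex with vertices in increasing order. Then dim K = 1 and the simplices of K are:

  0-simplices (5): [v_0], [v_1], [v_2], [v_3], [v_4]
  1-simplices (5): [v_0,v_3], [v_0,v_4], [v_1,v_2], [v_1,v_4], [v_2,v_3]

so the chain groups are C_0 ≅ Z^5, C_1 ≅ Z^5.

The boundary map ∂_1: C_1 → C_0 maps an edge to its endpoints' difference, ∂[p,q] = q − p.
As a 5×5 matrix over Z this has rank 4, with invariant factors (1,1,1,1).

From H_k ≅ ker(∂_k) / im(∂_{k+1}) we obtain:

  H_0: rank C_0 − rank ∂_1 = 5 − 4 = 1, and the invariant factors of ∂_1 are all 1, so H_0 = Z.
  H_1: rank ker ∂_1 − rank ∂_2 = (5 − 4) − 0 = 1, and there is no ∂_2, so H_1 = Z.

(K is a triangulation of the circle S^1.)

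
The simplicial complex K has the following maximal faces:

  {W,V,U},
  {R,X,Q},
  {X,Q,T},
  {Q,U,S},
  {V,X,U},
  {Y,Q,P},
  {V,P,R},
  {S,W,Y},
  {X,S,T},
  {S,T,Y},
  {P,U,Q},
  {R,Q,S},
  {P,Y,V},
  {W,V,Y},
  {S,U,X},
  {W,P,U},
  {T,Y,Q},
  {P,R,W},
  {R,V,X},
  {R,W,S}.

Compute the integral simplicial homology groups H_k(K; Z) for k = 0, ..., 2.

Fix the vertex order P < Q < R < S < T < U < V < W < X < Y and write every simplex with vertices in increasing order. Then dim K = 2 and the simplices of K are:

  0-simplices (10): P, Q, R, S, T, U, V, W, X, Y
  1-simplices (30): PQ, PR, PU, PV, PW, PY, QR, QS, QT, QU, QX, QY, RS, RV, RW, RX, ST, SU, SW, SX, SY, TX, TY, UV, UW, UX, VW, VX, VY, WY
  2-simplices (20): PQU, PQY, PRV, PRW, PUW, PVY, QRS, QRX, QSU, QTX, QTY, RSW, RVX, STX, STY, SUX, SWY, UVW, UVX, VWY

giving chain groups C_0 ≅ Z^10, C_1 ≅ Z^30, C_2 ≅ Z^20.

∂_1: C_1 → C_0 is given by ∂[p,q] = [q] − [p]. For instance
  ∂PR = R − P.
As a 10×30 matrix over Z this has rank 9, with invariant factors (1,1,1,1,1,1,1,1,1).

The boundary map ∂_2: C_2 → C_1 acts by ∂[p,q,r] = [q,r] − [p,r] + [p,q]. For instance
  ∂PQY = QY − PY + PQ,
  ∂QTY = TY − QY + QT.
As a 30×20 matrix over Z this has rank 20, with invariant factors (1,1,1,1,1,1,1,1,1,1,1,1,1,1,1,1,1,1,1,2).

Computing H_k = (kernel of ∂_k) / (image of ∂_{k+1}):

  H_0: rank C_0 − rank ∂_1 = 10 − 9 = 1, and the invariant factors of ∂_1 are all 1, so H_0 ≅ Z.
  H_1: rank ker ∂_1 − rank ∂_2 = (30 − 9) − 20 = 1, and ∂_2 has invariant factor 2 > 1, so H_1 ≅ Z ⊕ Z/2Z.
  H_2: rank ker ∂_2 − rank ∂_3 = (20 − 20) − 0 = 0, and there is no ∂_3, so H_2 ≅ 0.

(K is a triangulation of the Klein bottle.)

H_0 = Z,  H_1 = Z ⊕ Z/2Z,  H_2 = 0.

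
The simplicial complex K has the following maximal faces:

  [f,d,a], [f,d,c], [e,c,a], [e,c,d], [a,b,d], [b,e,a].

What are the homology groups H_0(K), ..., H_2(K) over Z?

H_0 ≅ Z,  H_1 ≅ Z,  H_2 = 0.

We work with the vertex ordering a < b < c < d < e < f. The simplices of K, each written with vertices in increasing order, are:

  0-simplices (6): a, b, c, d, e, f
  1-simplices (12): ab, ac, ad, ae, af, bd, be, cd, ce, cf, de, df
  2-simplices (6): abd, abe, ace, adf, cde, cdf

Hence C_0 ≅ Z^6, C_1 ≅ Z^12, C_2 ≅ Z^6.

Boundary ∂_1: C_1 → C_0 is given by ∂[p,q] = [q] − [p]. For instance
  ∂df = f − d.
This gives a 6×12 integer matrix of rank 5; reducing to Smith normal form yields diagonal entries (1,1,1,1,1).

∂_2: C_2 → C_1 maps a triangle to the signed sum of its edges. For instance
  ∂abd = bd − ad + ab,
  ∂cdf = df − cf + cd.
The 12×6 boundary matrix has rank 6 and Smith normal form diag(1,1,1,1,1,1).

From H_k ≅ ker(∂_k) / im(∂_{k+1}) we obtain:

  H_0: rank C_0 − rank ∂_1 = 6 − 5 = 1, and the invariant factors of ∂_1 are all 1, so H_0 = Z.
  H_1: rank ker ∂_1 − rank ∂_2 = (12 − 5) − 6 = 1, and the invariant factors of ∂_2 are all 1, so H_1 = Z.
  H_2: rank ker ∂_2 − rank ∂_3 = (6 − 6) − 0 = 0, and there is no ∂_3, so H_2 = 0.

As a check, the Euler characteristic is 6 − 12 + 6 = 0, which agrees with 1 − 1 + 0 = 0.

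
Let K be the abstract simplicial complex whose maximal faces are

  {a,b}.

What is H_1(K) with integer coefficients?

H_1 ≅ 0.

We work with the vertex ordering a < b. The simplices of K, each written with vertices in increasing order, are:

  0-simplices (2): a, b
  1-simplices (1): ab

so the chain groups are C_0 ≅ Z^2, C_1 ≅ Z^1.

Boundary ∂_1: C_1 → C_0 sends each edge [p,q] (with p < q) to q − p. For instance
  ∂ab = b − a.
The 2×1 boundary matrix has rank 1 and Smith normal form diag(1).

Computing H_k = (kernel of ∂_k) / (image of ∂_{k+1}):

  H_1: rank ker ∂_1 − rank ∂_2 = (1 − 1) − 0 = 0, and there is no ∂_2, so H_1 ≅ 0.

(K is a triangulation of the 1-simplex.)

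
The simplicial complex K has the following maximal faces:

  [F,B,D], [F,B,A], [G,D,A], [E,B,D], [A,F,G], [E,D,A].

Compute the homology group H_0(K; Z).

H_0 = Z.

We work with the vertex ordering A < B < D < E < F < G. The simplices of K, each written with vertices in increasing order, are:

  0-simplices (6): A, B, D, E, F, G
  1-simplices (12): AB, AD, AE, AF, AG, BD, BE, BF, DE, DF, DG, FG
  2-simplices (6): ABF, ADE, ADG, AFG, BDE, BDF

Hence C_0 ≅ Z^6, C_1 ≅ Z^12, C_2 ≅ Z^6.

∂_1: C_1 → C_0 sends each edge [p,q] (with p < q) to q − p. For instance
  ∂BD = D − B.
As a 6×12 matrix over Z this has rank 5, with invariant factors (1,1,1,1,1).

Boundary ∂_2: C_2 → C_1 maps a triangle to the signed sum of its edges. For instance
  ∂ADE = DE − AE + AD,
  ∂BDE = DE − BE + BD.
The resulting 12×6 matrix has rank 6, and its Smith normal form has invariant factors (1,1,1,1,1,1).

Computing H_k = (kernel of ∂_k) / (image of ∂_{k+1}):

  H_0: rank C_0 − rank ∂_1 = 6 − 5 = 1, and the invariant factors of ∂_1 are all 1, so H_0 = Z.

(K is a triangulation of the cylinder S^1 x I.)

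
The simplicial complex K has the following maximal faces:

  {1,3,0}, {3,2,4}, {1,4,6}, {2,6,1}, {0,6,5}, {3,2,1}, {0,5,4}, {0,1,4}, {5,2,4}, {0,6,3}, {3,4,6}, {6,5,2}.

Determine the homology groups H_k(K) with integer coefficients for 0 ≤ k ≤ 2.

Order the vertices as 0 < 1 < 2 < 3 < 4 < 5 < 6. Listing each simplex with vertices in this order, K has dimension 2 with simplices:

  0-simplices (7): [0], [1], [2], [3], [4], [5], [6]
  1-simplices (18): [0,1], [0,3], [0,4], [0,5], [0,6], [1,2], [1,3], [1,4], [1,6], [2,3], [2,4], [2,5], [2,6], [3,4], [3,6], [4,5], [4,6], [5,6]
  2-simplices (12): [0,1,3], [0,1,4], [0,3,6], [0,4,5], [0,5,6], [1,2,3], [1,2,6], [1,4,6], [2,3,4], [2,4,5], [2,5,6], [3,4,6]

giving chain groups C_0 ≅ Z^7, C_1 ≅ Z^18, C_2 ≅ Z^12.

Boundary ∂_1: C_1 → C_0 maps an edge to its endpoints' difference, ∂[p,q] = q − p. For instance
  ∂[2,4] = [4] − [2].
The resulting 7×18 matrix has rank 6, and its Smith normal form has invariant factors (1,1,1,1,1,1).

Boundary ∂_2: C_2 → C_1 maps a triangle to the signed sum of its edges. For instance
  ∂[0,5,6] = [5,6] − [0,6] + [0,5],
  ∂[1,2,6] = [2,6] − [1,6] + [1,2].
The resulting 18×12 matrix has rank 12, and its Smith normal form has invariant factors (1,1,1,1,1,1,1,1,1,1,1,2).

Computing H_k = (kernel of ∂_k) / (image of ∂_{k+1}):

  H_0: rank C_0 − rank ∂_1 = 7 − 6 = 1, and the invariant factors of ∂_1 are all 1, so H_0 = Z.
  H_1: rank ker ∂_1 − rank ∂_2 = (18 − 6) − 12 = 0, and ∂_2 has invariant factor 2 > 1, so H_1 = Z_2.
  H_2: rank ker ∂_2 − rank ∂_3 = (12 − 12) − 0 = 0, and there is no ∂_3, so H_2 = 0.

H_0 = Z,  H_1 = Z_2,  H_2 = 0.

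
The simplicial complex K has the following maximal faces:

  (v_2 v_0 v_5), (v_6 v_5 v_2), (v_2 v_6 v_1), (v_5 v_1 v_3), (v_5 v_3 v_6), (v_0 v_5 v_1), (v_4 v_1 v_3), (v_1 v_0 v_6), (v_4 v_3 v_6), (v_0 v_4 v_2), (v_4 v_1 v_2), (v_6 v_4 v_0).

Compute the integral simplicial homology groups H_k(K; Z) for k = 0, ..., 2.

Take the total order v_0 < v_1 < v_2 < v_3 < v_4 < v_5 < v_6 on the vertex set. Then K (dimension 2) consists of the simplices:

  0-simplices (7): [v_0], [v_1], [v_2], [v_3], [v_4], [v_5], [v_6]
  1-simplices (18): (18 of them)
  2-simplices (12): (12 of them)

giving chain groups C_0 ≅ Z^7, C_1 ≅ Z^18, C_2 ≅ Z^12.

∂_1: C_1 → C_0 is given by ∂[p,q] = [q] − [p]. For instance
  ∂[v_1,v_5] = [v_5] − [v_1].
The resulting 7×18 matrix has rank 6, and its Smith normal form has invariant factors (1,1,1,1,1,1).

Boundary ∂_2: C_2 → C_1 maps a triangle to the signed sum of its edges. For instance
  ∂[v_3,v_4,v_6] = [v_4,v_6] − [v_3,v_6] + [v_3,v_4],
  ∂[v_3,v_5,v_6] = [v_5,v_6] − [v_3,v_6] + [v_3,v_5].
This gives a 18×12 integer matrix of rank 12; reducing to Smith normal form yields diagonal entries (1,1,1,1,1,1,1,1,1,1,1,2).

Reading off H_k = ker ∂_k / im ∂_{k+1}:

  H_0: rank C_0 − rank ∂_1 = 7 − 6 = 1, and the invariant factors of ∂_1 are all 1, so H_0 ≅ Z.
  H_1: rank ker ∂_1 − rank ∂_2 = (18 − 6) − 12 = 0, and ∂_2 has invariant factor 2 > 1, so H_1 ≅ Z/2Z.
  H_2: rank ker ∂_2 − rank ∂_3 = (12 − 12) − 0 = 0, and there is no ∂_3, so H_2 ≅ 0.

As a check, the Euler characteristic is 7 − 18 + 12 = 1, which agrees with 1 − 0 + 0 = 1.

H_0 ≅ Z,  H_1 ≅ Z/2Z,  H_2 = 0.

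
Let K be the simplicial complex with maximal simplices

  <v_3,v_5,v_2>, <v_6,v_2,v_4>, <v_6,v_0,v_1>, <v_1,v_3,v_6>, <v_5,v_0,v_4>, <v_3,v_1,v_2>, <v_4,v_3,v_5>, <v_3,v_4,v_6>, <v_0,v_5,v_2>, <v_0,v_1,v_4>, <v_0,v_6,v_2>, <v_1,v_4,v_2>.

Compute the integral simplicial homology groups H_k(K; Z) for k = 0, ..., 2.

H_0 ≅ Z,  H_1 ≅ Z/2,  H_2 = 0.

Take the total order v_0 < v_1 < v_2 < v_3 < v_4 < v_5 < v_6 on the vertex set. Then K (dimension 2) consists of the simplices:

  0-simplices (7): [v_0], [v_1], [v_2], [v_3], [v_4], [v_5], [v_6]
  1-simplices (18): (18 of them)
  2-simplices (12): (12 of them)

Hence C_0 ≅ Z^7, C_1 ≅ Z^18, C_2 ≅ Z^12.

Boundary ∂_1: C_1 → C_0 sends each edge [p,q] (with p < q) to q − p. For instance
  ∂[v_0,v_5] = [v_5] − [v_0].
As a 7×18 matrix over Z this has rank 6, with invariant factors (1,1,1,1,1,1).

Boundary ∂_2: C_2 → C_1 maps a triangle to the signed sum of its edges. For instance
  ∂[v_3,v_4,v_6] = [v_4,v_6] − [v_3,v_6] + [v_3,v_4],
  ∂[v_2,v_4,v_6] = [v_4,v_6] − [v_2,v_6] + [v_2,v_4].
The 18×12 boundary matrix has rank 12 and Smith normal form diag(1,1,1,1,1,1,1,1,1,1,1,2).

From H_k ≅ ker(∂_k) / im(∂_{k+1}) we obtain:

  H_0: rank C_0 − rank ∂_1 = 7 − 6 = 1, and the invariant factors of ∂_1 are all 1, so H_0 ≅ Z.
  H_1: rank ker ∂_1 − rank ∂_2 = (18 − 6) − 12 = 0, and ∂_2 has invariant factor 2 > 1, so H_1 ≅ Z/2.
  H_2: rank ker ∂_2 − rank ∂_3 = (12 − 12) − 0 = 0, and there is no ∂_3, so H_2 ≅ 0.

(K is a triangulation of the real projective plane RP^2.)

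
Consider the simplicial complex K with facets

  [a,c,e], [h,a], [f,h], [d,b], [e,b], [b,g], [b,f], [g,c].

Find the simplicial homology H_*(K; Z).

H_0 ≅ Z,  H_1 ≅ Z^2,  H_2 = 0.

We work with the vertex ordering a < b < c < d < e < f < g < h. The simplices of K, each written with vertices in increasing order, are:

  0-simplices (8): a, b, c, d, e, f, g, h
  1-simplices (10): ac, ae, ah, bd, be, bf, bg, ce, cg, fh
  2-simplices (1): ace

so the chain groups are C_0 ≅ Z^8, C_1 ≅ Z^10, C_2 ≅ Z^1.

∂_1: C_1 → C_0 sends each edge [p,q] (with p < q) to q − p. For instance
  ∂ce = e − c.
The 8×10 boundary matrix has rank 7 and Smith normal form diag(1,1,1,1,1,1,1).

∂_2: C_2 → C_1 sends each 2-simplex [p,q,r] to [q,r] − [p,r] + [p,q]. For instance
  ∂ace = ce − ae + ac.
As a 10×1 matrix over Z this has rank 1, with invariant factors (1).

Now H_k = ker ∂_k / im ∂_{k+1}, so:

  H_0: rank C_0 − rank ∂_1 = 8 − 7 = 1, and the invariant factors of ∂_1 are all 1, so H_0 = Z.
  H_1: rank ker ∂_1 − rank ∂_2 = (10 − 7) − 1 = 2, and the invariant factors of ∂_2 are all 1, so H_1 = Z^2.
  H_2: rank ker ∂_2 − rank ∂_3 = (1 − 1) − 0 = 0, and there is no ∂_3, so H_2 = 0.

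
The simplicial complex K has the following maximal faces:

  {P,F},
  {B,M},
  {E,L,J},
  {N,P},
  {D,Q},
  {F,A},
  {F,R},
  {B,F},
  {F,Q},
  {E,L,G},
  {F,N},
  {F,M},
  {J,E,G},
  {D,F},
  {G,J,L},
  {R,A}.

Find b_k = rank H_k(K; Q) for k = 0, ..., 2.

Order the vertices as A < B < D < E < F < G < J < L < M < N < P < Q < R. Listing each simplex with vertices in this order, K has dimension 2 with simplices:

  0-simplices (13): A, B, D, E, F, G, J, L, M, N, P, Q, R
  1-simplices (18): AF, AR, BF, BM, DF, DQ, EG, EJ, EL, FM, FN, FP, FQ, FR, GJ, GL, JL, NP
  2-simplices (4): EGJ, EGL, EJL, GJL

giving chain groups C_0 ≅ Z^13, C_1 ≅ Z^18, C_2 ≅ Z^4.

∂_1: C_1 → C_0 is given by ∂[p,q] = [q] − [p]. For instance
  ∂EJ = J − E.
The resulting 13×18 matrix has rank 11, and its Smith normal form has invariant factors (1,1,1,1,1,1,1,1,1,1,1).

∂_2: C_2 → C_1 sends each 2-simplex [p,q,r] to [q,r] − [p,r] + [p,q]. For instance
  ∂GJL = JL − GL + GJ,
  ∂EGL = GL − EL + EG.
The 18×4 boundary matrix has rank 3 and Smith normal form diag(1,1,1).

Computing H_k = (kernel of ∂_k) / (image of ∂_{k+1}):

  H_0: rank C_0 − rank ∂_1 = 13 − 11 = 2, and the invariant factors of ∂_1 are all 1, so H_0 = Z^2.
  H_1: rank ker ∂_1 − rank ∂_2 = (18 − 11) − 3 = 4, and the invariant factors of ∂_2 are all 1, so H_1 = Z^4.
  H_2: rank ker ∂_2 − rank ∂_3 = (4 − 3) − 0 = 1, and there is no ∂_3, so H_2 = Z.

(K is a triangulation of the disjoint union of a wedge of 4 circles and the 2-sphere S^2.)

Hence the Betti numbers are b_0 = 2, b_1 = 4, b_2 = 1.

b_0 = 2, b_1 = 4, b_2 = 1.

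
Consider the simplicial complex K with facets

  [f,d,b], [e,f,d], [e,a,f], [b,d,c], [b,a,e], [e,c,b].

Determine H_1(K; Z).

Take the total order a < b < c < d < e < f on the vertex set. Then K (dimension 2) consists of the simplices:

  0-simplices (6): a, b, c, d, e, f
  1-simplices (12): ab, ae, af, bc, bd, be, bf, cd, ce, de, df, ef
  2-simplices (6): abe, aef, bcd, bce, bdf, def

giving chain groups C_0 ≅ Z^6, C_1 ≅ Z^12, C_2 ≅ Z^6.

∂_1: C_1 → C_0 sends each edge [p,q] (with p < q) to q − p. For instance
  ∂ef = f − e.
The 6×12 boundary matrix has rank 5 and Smith normal form diag(1,1,1,1,1).

∂_2: C_2 → C_1 acts by ∂[p,q,r] = [q,r] − [p,r] + [p,q]. For instance
  ∂abe = be − ae + ab,
  ∂bcd = cd − bd + bc.
The 12×6 boundary matrix has rank 6 and Smith normal form diag(1,1,1,1,1,1).

Now H_k = ker ∂_k / im ∂_{k+1}, so:

  H_1: rank ker ∂_1 − rank ∂_2 = (12 − 5) − 6 = 1, and the invariant factors of ∂_2 are all 1, so H_1 ≅ Z.

H_1 = Z.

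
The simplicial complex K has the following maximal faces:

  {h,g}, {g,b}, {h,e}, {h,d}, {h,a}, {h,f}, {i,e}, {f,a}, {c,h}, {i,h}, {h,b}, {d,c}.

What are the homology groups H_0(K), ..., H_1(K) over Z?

H_0 = Z,  H_1 = Z^4.

Fix the vertex order a < b < c < d < e < f < g < h < i and write every simplex with vertices in increasing order. Then dim K = 1 and the simplices of K are:

  0-simplices (9): a, b, c, d, e, f, g, h, i
  1-simplices (12): af, ah, bg, bh, cd, ch, dh, eh, ei, fh, gh, hi

so the chain groups are C_0 ≅ Z^9, C_1 ≅ Z^12.

∂_1: C_1 → C_0 maps an edge to its endpoints' difference, ∂[p,q] = q − p. For instance
  ∂eh = h − e.
The resulting 9×12 matrix has rank 8, and its Smith normal form has invariant factors (1,1,1,1,1,1,1,1).

Reading off H_k = ker ∂_k / im ∂_{k+1}:

  H_0: rank C_0 − rank ∂_1 = 9 − 8 = 1, and the invariant factors of ∂_1 are all 1, so H_0 ≅ Z.
  H_1: rank ker ∂_1 − rank ∂_2 = (12 − 8) − 0 = 4, and there is no ∂_2, so H_1 ≅ Z^4.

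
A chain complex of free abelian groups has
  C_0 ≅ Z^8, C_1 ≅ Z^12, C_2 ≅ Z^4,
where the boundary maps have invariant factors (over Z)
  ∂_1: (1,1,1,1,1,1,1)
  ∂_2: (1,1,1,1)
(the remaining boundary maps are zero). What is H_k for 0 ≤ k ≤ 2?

H_0: b_0 = 8 − 0 − 7 = 1; torsion from ∂_1 factors > 1: none. So H_0 ≅ Z.
H_1: b_1 = 12 − 7 − 4 = 1; torsion from ∂_2 factors > 1: none. So H_1 ≅ Z.
H_2: b_2 = 4 − 4 − 0 = 0; torsion from ∂_3 factors > 1: none. So H_2 ≅ 0.

H_0 ≅ Z,  H_1 ≅ Z,  H_2 = 0.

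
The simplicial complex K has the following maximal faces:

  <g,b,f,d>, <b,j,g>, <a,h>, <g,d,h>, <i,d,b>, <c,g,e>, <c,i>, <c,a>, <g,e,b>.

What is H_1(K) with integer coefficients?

Take the total order a < b < c < d < e < f < g < h < i < j on the vertex set. Then K (dimension 3) consists of the simplices:

  0-simplices (10): a, b, c, d, e, f, g, h, i, j
  1-simplices (19): ac, ah, bd, be, bf, bg, bi, bj, ce, cg, ci, df, dg, dh, di, eg, fg, gh, gj
  2-simplices (9): bdf, bdg, bdi, beg, bfg, bgj, ceg, dfg, dgh
  3-simplices (1): bdfg

Hence C_0 ≅ Z^10, C_1 ≅ Z^19, C_2 ≅ Z^9, C_3 ≅ Z^1.

Boundary ∂_1: C_1 → C_0 maps an edge to its endpoints' difference, ∂[p,q] = q − p. For instance
  ∂ce = e − c.
As a 10×19 matrix over Z this has rank 9, with invariant factors (1,1,1,1,1,1,1,1,1).

∂_2: C_2 → C_1 sends each 2-simplex [p,q,r] to [q,r] − [p,r] + [p,q]. For instance
  ∂bgj = gj − bj + bg,
  ∂bdg = dg − bg + bd.
This gives a 19×9 integer matrix of rank 8; reducing to Smith normal form yields diagonal entries (1,1,1,1,1,1,1,1).

Boundary ∂_3: C_3 → C_2 sends each 3-simplex σ to the alternating sum Σ_i (−1)^i (σ with its i-th vertex removed). For instance
  ∂bdfg = dfg − bfg + bdg − bdf.
The resulting 9×1 matrix has rank 1, and its Smith normal form has invariant factors (1).

Computing H_k = (kernel of ∂_k) / (image of ∂_{k+1}):

  H_1: rank ker ∂_1 − rank ∂_2 = (19 − 9) − 8 = 2, and the invariant factors of ∂_2 are all 1, so H_1 = Z^2.

H_1 ≅ Z^2.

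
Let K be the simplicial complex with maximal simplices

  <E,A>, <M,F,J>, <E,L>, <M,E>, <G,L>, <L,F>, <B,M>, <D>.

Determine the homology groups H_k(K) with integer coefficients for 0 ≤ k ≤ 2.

Take the total order A < B < D < E < F < G < J < L < M on the vertex set. Then K (dimension 2) consists of the simplices:

  0-simplices (9): A, B, D, E, F, G, J, L, M
  1-simplices (9): AE, BM, EL, EM, FJ, FL, FM, GL, JM
  2-simplices (1): FJM

so the chain groups are C_0 ≅ Z^9, C_1 ≅ Z^9, C_2 ≅ Z^1.

∂_1: C_1 → C_0 maps an edge to its endpoints' difference, ∂[p,q] = q − p.
As a 9×9 matrix over Z this has rank 7, with invariant factors (1,1,1,1,1,1,1).

The boundary map ∂_2: C_2 → C_1 maps a triangle to the signed sum of its edges. For instance
  ∂FJM = JM − FM + FJ.
This gives a 9×1 integer matrix of rank 1; reducing to Smith normal form yields diagonal entries (1).

Now H_k = ker ∂_k / im ∂_{k+1}, so:

  H_0: rank C_0 − rank ∂_1 = 9 − 7 = 2, and the invariant factors of ∂_1 are all 1, so H_0 = Z^2.
  H_1: rank ker ∂_1 − rank ∂_2 = (9 − 7) − 1 = 1, and the invariant factors of ∂_2 are all 1, so H_1 = Z.
  H_2: rank ker ∂_2 − rank ∂_3 = (1 − 1) − 0 = 0, and there is no ∂_3, so H_2 = 0.

H_0 ≅ Z^2,  H_1 ≅ Z,  H_2 = 0.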